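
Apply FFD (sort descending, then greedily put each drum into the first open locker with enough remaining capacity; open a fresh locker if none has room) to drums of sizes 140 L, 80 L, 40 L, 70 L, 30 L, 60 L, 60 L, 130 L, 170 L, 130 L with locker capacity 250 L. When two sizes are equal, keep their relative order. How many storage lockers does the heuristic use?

4

Sorted descending: 170, 140, 130, 130, 80, 70, 60, 60, 40, 30.
  170 → locker 1 (new)  [load 170/250]
  140 → locker 2 (new)  [load 140/250]
  130 → locker 3 (new)  [load 130/250]
  130 → locker 4 (new)  [load 130/250]
  80 → locker 1  [load 250/250]
  70 → locker 2  [load 210/250]
  60 → locker 3  [load 190/250]
  60 → locker 3  [load 250/250]
  40 → locker 2  [load 250/250]
  30 → locker 4  [load 160/250]
4 storage lockers opened.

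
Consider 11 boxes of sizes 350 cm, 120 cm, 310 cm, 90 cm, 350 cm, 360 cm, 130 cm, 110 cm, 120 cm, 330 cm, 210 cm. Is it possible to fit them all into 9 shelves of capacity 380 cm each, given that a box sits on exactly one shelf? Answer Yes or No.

A valid assignment using 8 shelves:
  shelf 1: 360 = 360
  shelf 2: 350 = 350
  shelf 3: 350 = 350
  shelf 4: 330 = 330
  shelf 5: 310 = 310
  shelf 6: 210 + 130 = 340
  shelf 7: 120 + 120 + 110 = 350
  shelf 8: 90 = 90
That uses only 8 ≤ 9, so 9 shelves are enough.

Yes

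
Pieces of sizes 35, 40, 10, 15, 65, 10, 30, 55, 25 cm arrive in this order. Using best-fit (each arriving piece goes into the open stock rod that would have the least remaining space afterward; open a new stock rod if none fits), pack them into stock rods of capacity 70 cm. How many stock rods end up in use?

5

  35 → stock rod 1 (new)  [load 35/70]
  40 → stock rod 2 (new)  [load 40/70]
  10 → stock rod 2  [load 50/70]
  15 → stock rod 2  [load 65/70]
  65 → stock rod 3 (new)  [load 65/70]
  10 → stock rod 1  [load 45/70]
  30 → stock rod 4 (new)  [load 30/70]
  55 → stock rod 5 (new)  [load 55/70]
  25 → stock rod 1  [load 70/70]
5 stock rods opened.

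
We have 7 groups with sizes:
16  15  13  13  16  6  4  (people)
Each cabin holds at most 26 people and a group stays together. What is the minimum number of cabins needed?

4

Total = 16 + 16 + 15 + 13 + 13 + 6 + 4 = 83 people.
Lower bound: ⌈83/26⌉ = 4 cabins.
A packing using 4 cabins:
  cabin 1: 16 + 6 + 4 = 26
  cabin 2: 16 = 16
  cabin 3: 15 = 15
  cabin 4: 13 + 13 = 26
This matches the lower bound, so 4 is optimal.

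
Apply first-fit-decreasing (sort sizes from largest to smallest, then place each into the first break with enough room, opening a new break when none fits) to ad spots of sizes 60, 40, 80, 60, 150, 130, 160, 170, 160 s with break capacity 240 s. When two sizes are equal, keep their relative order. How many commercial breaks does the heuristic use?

5

Sorted descending: 170, 160, 160, 150, 130, 80, 60, 60, 40.
  170 → break 1 (new)  [load 170/240]
  160 → break 2 (new)  [load 160/240]
  160 → break 3 (new)  [load 160/240]
  150 → break 4 (new)  [load 150/240]
  130 → break 5 (new)  [load 130/240]
  80 → break 2  [load 240/240]
  60 → break 1  [load 230/240]
  60 → break 3  [load 220/240]
  40 → break 4  [load 190/240]
5 commercial breaks opened.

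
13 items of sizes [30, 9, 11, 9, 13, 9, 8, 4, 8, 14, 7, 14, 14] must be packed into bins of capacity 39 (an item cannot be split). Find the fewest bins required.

4

Total = 30 + 14 + 14 + 14 + 13 + 11 + 9 + 9 + 9 + 8 + 8 + 7 + 4 = 150.
Lower bound: ⌈150/39⌉ = 4 bins.
A packing using 4 bins:
  bin 1: 30 + 9 = 39
  bin 2: 14 + 14 + 11 = 39
  bin 3: 14 + 13 + 9 = 36
  bin 4: 9 + 8 + 8 + 7 + 4 = 36
This matches the lower bound, so 4 is optimal.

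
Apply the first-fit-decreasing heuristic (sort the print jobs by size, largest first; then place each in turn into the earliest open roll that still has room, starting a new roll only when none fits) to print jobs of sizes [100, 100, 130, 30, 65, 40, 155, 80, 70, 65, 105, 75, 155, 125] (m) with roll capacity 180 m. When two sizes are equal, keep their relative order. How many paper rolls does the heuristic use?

8

Sorted descending: 155, 155, 130, 125, 105, 100, 100, 80, 75, 70, 65, 65, 40, 30.
  155 → roll 1 (new)  [load 155/180]
  155 → roll 2 (new)  [load 155/180]
  130 → roll 3 (new)  [load 130/180]
  125 → roll 4 (new)  [load 125/180]
  105 → roll 5 (new)  [load 105/180]
  100 → roll 6 (new)  [load 100/180]
  100 → roll 7 (new)  [load 100/180]
  80 → roll 6  [load 180/180]
  75 → roll 5  [load 180/180]
  70 → roll 7  [load 170/180]
  65 → roll 8 (new)  [load 65/180]
  65 → roll 8  [load 130/180]
  40 → roll 3  [load 170/180]
  30 → roll 4  [load 155/180]
8 paper rolls opened.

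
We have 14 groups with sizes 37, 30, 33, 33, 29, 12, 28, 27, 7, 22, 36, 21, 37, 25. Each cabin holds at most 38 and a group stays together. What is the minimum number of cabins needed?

Total = 37 + 37 + 36 + 33 + 33 + 30 + 29 + 28 + 27 + 25 + 22 + 21 + 12 + 7 = 377.
Lower bound: ⌈377/38⌉ = 10 cabins.
Also, 12 groups each exceed 19, and no two of those can share a cabin, so at least 12 cabins are needed.
A packing using 12 cabins:
  cabin 1: 37 = 37
  cabin 2: 37 = 37
  cabin 3: 36 = 36
  cabin 4: 33 = 33
  cabin 5: 33 = 33
  cabin 6: 30 + 7 = 37
  cabin 7: 29 = 29
  cabin 8: 28 = 28
  cabin 9: 27 = 27
  cabin 10: 25 + 12 = 37
  cabin 11: 22 = 22
  cabin 12: 21 = 21
This matches the lower bound, so 12 is optimal.

12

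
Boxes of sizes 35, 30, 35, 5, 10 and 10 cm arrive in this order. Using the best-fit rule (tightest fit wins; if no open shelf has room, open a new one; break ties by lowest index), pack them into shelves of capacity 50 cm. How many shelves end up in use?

  35 → shelf 1 (new)  [load 35/50]
  30 → shelf 2 (new)  [load 30/50]
  35 → shelf 3 (new)  [load 35/50]
  5 → shelf 1  [load 40/50]
  10 → shelf 1  [load 50/50]
  10 → shelf 3  [load 45/50]
3 shelves opened.

3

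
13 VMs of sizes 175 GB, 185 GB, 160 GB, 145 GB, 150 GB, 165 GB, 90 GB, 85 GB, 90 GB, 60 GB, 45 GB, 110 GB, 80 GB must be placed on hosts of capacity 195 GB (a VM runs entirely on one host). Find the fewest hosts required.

Total = 185 + 175 + 165 + 160 + 150 + 145 + 110 + 90 + 90 + 85 + 80 + 60 + 45 = 1540 GB.
Lower bound: ⌈1540/195⌉ = 8 hosts.
A packing using 9 hosts:
  host 1: 185 = 185
  host 2: 175 = 175
  host 3: 165 = 165
  host 4: 160 = 160
  host 5: 150 + 45 = 195
  host 6: 145 = 145
  host 7: 110 + 85 = 195
  host 8: 90 + 90 = 180
  host 9: 80 + 60 = 140
No arrangement into 8 hosts stays within capacity, so 9 is optimal.

9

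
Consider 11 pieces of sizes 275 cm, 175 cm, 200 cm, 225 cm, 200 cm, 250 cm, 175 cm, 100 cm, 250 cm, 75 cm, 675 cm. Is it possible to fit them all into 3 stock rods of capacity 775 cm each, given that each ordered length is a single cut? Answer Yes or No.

No

Total = 2600 cm; ⌈2600/775⌉ = 4.
At least 4 stock rods are required, but only 3 are allowed.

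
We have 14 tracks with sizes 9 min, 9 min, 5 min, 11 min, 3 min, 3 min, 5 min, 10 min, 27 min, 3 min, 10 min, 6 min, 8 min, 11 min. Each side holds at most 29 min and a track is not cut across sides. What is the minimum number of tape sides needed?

5

Total = 27 + 11 + 11 + 10 + 10 + 9 + 9 + 8 + 6 + 5 + 5 + 3 + 3 + 3 = 120 min.
Lower bound: ⌈120/29⌉ = 5 tape sides.
A packing using 5 tape sides:
  side 1: 27 = 27
  side 2: 11 + 11 + 6 = 28
  side 3: 10 + 10 + 9 = 29
  side 4: 9 + 8 + 5 + 5 = 27
  side 5: 3 + 3 + 3 = 9
This matches the lower bound, so 5 is optimal.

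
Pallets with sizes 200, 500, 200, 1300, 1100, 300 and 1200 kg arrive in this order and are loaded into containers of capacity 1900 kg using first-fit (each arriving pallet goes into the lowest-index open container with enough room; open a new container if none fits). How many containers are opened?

  200 → container 1 (new)  [load 200/1900]
  500 → container 1  [load 700/1900]
  200 → container 1  [load 900/1900]
  1300 → container 2 (new)  [load 1300/1900]
  1100 → container 3 (new)  [load 1100/1900]
  300 → container 1  [load 1200/1900]
  1200 → container 4 (new)  [load 1200/1900]
4 containers opened.

4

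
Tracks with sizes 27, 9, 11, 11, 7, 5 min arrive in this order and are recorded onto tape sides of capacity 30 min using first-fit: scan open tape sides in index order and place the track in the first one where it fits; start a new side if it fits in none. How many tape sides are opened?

  27 → side 1 (new)  [load 27/30]
  9 → side 2 (new)  [load 9/30]
  11 → side 2  [load 20/30]
  11 → side 3 (new)  [load 11/30]
  7 → side 2  [load 27/30]
  5 → side 3  [load 16/30]
3 tape sides opened.

3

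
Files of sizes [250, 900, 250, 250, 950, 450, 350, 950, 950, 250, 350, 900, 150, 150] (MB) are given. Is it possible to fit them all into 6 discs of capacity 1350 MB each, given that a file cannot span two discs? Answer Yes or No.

Yes

A valid assignment using 6 discs:
  disc 1: 950 + 350 = 1300
  disc 2: 950 + 350 = 1300
  disc 3: 950 + 250 + 150 = 1350
  disc 4: 900 + 450 = 1350
  disc 5: 900 + 250 + 150 = 1300
  disc 6: 250 + 250 = 500
Every load is within 1350 MB, so 6 discs suffice.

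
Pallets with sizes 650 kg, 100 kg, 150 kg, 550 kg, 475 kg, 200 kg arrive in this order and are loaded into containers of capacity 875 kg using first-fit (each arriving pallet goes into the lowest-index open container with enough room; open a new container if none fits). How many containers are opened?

3

  650 → container 1 (new)  [load 650/875]
  100 → container 1  [load 750/875]
  150 → container 2 (new)  [load 150/875]
  550 → container 2  [load 700/875]
  475 → container 3 (new)  [load 475/875]
  200 → container 3  [load 675/875]
3 containers opened.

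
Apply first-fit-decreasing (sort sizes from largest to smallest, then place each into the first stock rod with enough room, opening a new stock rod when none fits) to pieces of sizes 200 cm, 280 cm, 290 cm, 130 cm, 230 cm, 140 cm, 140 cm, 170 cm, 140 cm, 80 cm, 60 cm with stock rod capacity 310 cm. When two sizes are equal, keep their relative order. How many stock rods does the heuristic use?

7

Sorted descending: 290, 280, 230, 200, 170, 140, 140, 140, 130, 80, 60.
  290 → stock rod 1 (new)  [load 290/310]
  280 → stock rod 2 (new)  [load 280/310]
  230 → stock rod 3 (new)  [load 230/310]
  200 → stock rod 4 (new)  [load 200/310]
  170 → stock rod 5 (new)  [load 170/310]
  140 → stock rod 5  [load 310/310]
  140 → stock rod 6 (new)  [load 140/310]
  140 → stock rod 6  [load 280/310]
  130 → stock rod 7 (new)  [load 130/310]
  80 → stock rod 3  [load 310/310]
  60 → stock rod 4  [load 260/310]
7 stock rods opened.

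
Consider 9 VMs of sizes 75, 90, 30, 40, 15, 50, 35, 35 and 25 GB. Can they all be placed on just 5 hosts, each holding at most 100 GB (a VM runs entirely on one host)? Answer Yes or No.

Yes

A valid assignment using 5 hosts:
  host 1: 90 = 90
  host 2: 75 + 25 = 100
  host 3: 50 + 40 = 90
  host 4: 35 + 35 + 30 = 100
  host 5: 15 = 15
Every load is within 100 GB, so 5 hosts suffice.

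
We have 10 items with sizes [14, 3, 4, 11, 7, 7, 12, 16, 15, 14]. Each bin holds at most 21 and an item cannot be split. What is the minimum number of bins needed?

6

Total = 16 + 15 + 14 + 14 + 12 + 11 + 7 + 7 + 4 + 3 = 103.
Lower bound: ⌈103/21⌉ = 5 bins.
Also, 6 items each exceed 21/2, and no two of those can share a bin, so at least 6 bins are needed.
A packing using 6 bins:
  bin 1: 16 + 4 = 20
  bin 2: 15 + 3 = 18
  bin 3: 14 + 7 = 21
  bin 4: 14 + 7 = 21
  bin 5: 12 = 12
  bin 6: 11 = 11
This matches the lower bound, so 6 is optimal.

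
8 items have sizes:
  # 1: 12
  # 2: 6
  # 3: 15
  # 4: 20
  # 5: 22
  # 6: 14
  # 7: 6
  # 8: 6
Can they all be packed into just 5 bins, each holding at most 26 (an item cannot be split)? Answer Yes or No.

A valid assignment using 5 bins:
  bin 1: 22 = 22
  bin 2: 20 + 6 = 26
  bin 3: 15 + 6 = 21
  bin 4: 14 + 12 = 26
  bin 5: 6 = 6
Every load is within 26, so 5 bins suffice.

Yes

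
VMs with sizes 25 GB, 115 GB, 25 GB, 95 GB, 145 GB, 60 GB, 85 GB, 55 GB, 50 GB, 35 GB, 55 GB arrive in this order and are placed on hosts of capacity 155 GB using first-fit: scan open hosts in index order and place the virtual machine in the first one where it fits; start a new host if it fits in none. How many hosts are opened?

  25 → host 1 (new)  [load 25/155]
  115 → host 1  [load 140/155]
  25 → host 2 (new)  [load 25/155]
  95 → host 2  [load 120/155]
  145 → host 3 (new)  [load 145/155]
  60 → host 4 (new)  [load 60/155]
  85 → host 4  [load 145/155]
  55 → host 5 (new)  [load 55/155]
  50 → host 5  [load 105/155]
  35 → host 2  [load 155/155]
  55 → host 6 (new)  [load 55/155]
6 hosts opened.

6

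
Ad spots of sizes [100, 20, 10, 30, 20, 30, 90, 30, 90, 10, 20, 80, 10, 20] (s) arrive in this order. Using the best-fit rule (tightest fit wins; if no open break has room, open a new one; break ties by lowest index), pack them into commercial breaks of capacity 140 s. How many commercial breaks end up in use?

  100 → break 1 (new)  [load 100/140]
  20 → break 1  [load 120/140]
  10 → break 1  [load 130/140]
  30 → break 2 (new)  [load 30/140]
  20 → break 2  [load 50/140]
  30 → break 2  [load 80/140]
  90 → break 3 (new)  [load 90/140]
  30 → break 3  [load 120/140]
  90 → break 4 (new)  [load 90/140]
  10 → break 1  [load 140/140]
  20 → break 3  [load 140/140]
  80 → break 5 (new)  [load 80/140]
  10 → break 4  [load 100/140]
  20 → break 4  [load 120/140]
5 commercial breaks opened.

5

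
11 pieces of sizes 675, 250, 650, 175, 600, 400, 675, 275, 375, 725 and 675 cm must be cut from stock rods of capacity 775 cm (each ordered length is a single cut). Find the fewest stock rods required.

Total = 725 + 675 + 675 + 675 + 650 + 600 + 400 + 375 + 275 + 250 + 175 = 5475 cm.
Lower bound: ⌈5475/775⌉ = 8 stock rods.
A packing using 8 stock rods:
  stock rod 1: 725 = 725
  stock rod 2: 675 = 675
  stock rod 3: 675 = 675
  stock rod 4: 675 = 675
  stock rod 5: 650 = 650
  stock rod 6: 600 + 175 = 775
  stock rod 7: 400 + 375 = 775
  stock rod 8: 275 + 250 = 525
This matches the lower bound, so 8 is optimal.

8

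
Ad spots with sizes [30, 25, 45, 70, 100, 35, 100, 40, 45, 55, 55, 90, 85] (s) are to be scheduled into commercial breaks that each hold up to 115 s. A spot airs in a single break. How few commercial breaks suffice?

Total = 100 + 100 + 90 + 85 + 70 + 55 + 55 + 45 + 45 + 40 + 35 + 30 + 25 = 775 s.
Lower bound: ⌈775/115⌉ = 7 commercial breaks.
A packing using 8 commercial breaks:
  break 1: 100 = 100
  break 2: 100 = 100
  break 3: 90 + 25 = 115
  break 4: 85 + 30 = 115
  break 5: 70 + 45 = 115
  break 6: 55 + 55 = 110
  break 7: 45 + 40 = 85
  break 8: 35 = 35
No arrangement into 7 commercial breaks stays within capacity, so 8 is optimal.

8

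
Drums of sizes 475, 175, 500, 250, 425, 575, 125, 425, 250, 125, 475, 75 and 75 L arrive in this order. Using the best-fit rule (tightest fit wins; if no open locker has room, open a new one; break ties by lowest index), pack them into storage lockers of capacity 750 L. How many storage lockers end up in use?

  475 → locker 1 (new)  [load 475/750]
  175 → locker 1  [load 650/750]
  500 → locker 2 (new)  [load 500/750]
  250 → locker 2  [load 750/750]
  425 → locker 3 (new)  [load 425/750]
  575 → locker 4 (new)  [load 575/750]
  125 → locker 4  [load 700/750]
  425 → locker 5 (new)  [load 425/750]
  250 → locker 3  [load 675/750]
  125 → locker 5  [load 550/750]
  475 → locker 6 (new)  [load 475/750]
  75 → locker 3  [load 750/750]
  75 → locker 1  [load 725/750]
6 storage lockers opened.

6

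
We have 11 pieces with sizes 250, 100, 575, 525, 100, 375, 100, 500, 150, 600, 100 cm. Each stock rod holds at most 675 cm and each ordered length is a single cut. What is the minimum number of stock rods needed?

6

Total = 600 + 575 + 525 + 500 + 375 + 250 + 150 + 100 + 100 + 100 + 100 = 3375 cm.
Lower bound: ⌈3375/675⌉ = 5 stock rods.
A packing using 6 stock rods:
  stock rod 1: 600 = 600
  stock rod 2: 575 + 100 = 675
  stock rod 3: 525 + 150 = 675
  stock rod 4: 500 + 100 = 600
  stock rod 5: 375 + 250 = 625
  stock rod 6: 100 + 100 = 200
No arrangement into 5 stock rods stays within capacity, so 6 is optimal.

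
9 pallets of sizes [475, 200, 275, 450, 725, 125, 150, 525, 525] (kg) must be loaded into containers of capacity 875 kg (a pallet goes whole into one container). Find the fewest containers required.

5

Total = 725 + 525 + 525 + 475 + 450 + 275 + 200 + 150 + 125 = 3450 kg.
Lower bound: ⌈3450/875⌉ = 4 containers.
Also, 5 pallets each exceed 875/2 kg, and no two of those can share a container, so at least 5 containers are needed.
A packing using 5 containers:
  container 1: 725 + 150 = 875
  container 2: 525 + 275 = 800
  container 3: 525 + 200 + 125 = 850
  container 4: 475 = 475
  container 5: 450 = 450
This matches the lower bound, so 5 is optimal.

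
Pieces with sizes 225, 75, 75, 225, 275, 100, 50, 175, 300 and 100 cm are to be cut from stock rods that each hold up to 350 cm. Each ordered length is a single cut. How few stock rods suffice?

5

Total = 300 + 275 + 225 + 225 + 175 + 100 + 100 + 75 + 75 + 50 = 1600 cm.
Lower bound: ⌈1600/350⌉ = 5 stock rods.
A packing using 5 stock rods:
  stock rod 1: 300 + 50 = 350
  stock rod 2: 275 + 75 = 350
  stock rod 3: 225 + 100 = 325
  stock rod 4: 225 + 100 = 325
  stock rod 5: 175 + 75 = 250
This matches the lower bound, so 5 is optimal.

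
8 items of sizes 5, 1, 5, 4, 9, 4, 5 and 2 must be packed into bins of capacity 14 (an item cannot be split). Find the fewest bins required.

Total = 9 + 5 + 5 + 5 + 4 + 4 + 2 + 1 = 35.
Lower bound: ⌈35/14⌉ = 3 bins.
A packing using 3 bins:
  bin 1: 9 + 5 = 14
  bin 2: 5 + 5 + 4 = 14
  bin 3: 4 + 2 + 1 = 7
This matches the lower bound, so 3 is optimal.

3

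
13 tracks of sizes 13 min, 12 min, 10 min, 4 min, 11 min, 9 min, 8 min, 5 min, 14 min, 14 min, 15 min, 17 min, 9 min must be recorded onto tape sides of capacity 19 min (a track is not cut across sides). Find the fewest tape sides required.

Total = 17 + 15 + 14 + 14 + 13 + 12 + 11 + 10 + 9 + 9 + 8 + 5 + 4 = 141 min.
Lower bound: ⌈141/19⌉ = 8 tape sides.
A packing using 9 tape sides:
  side 1: 17 = 17
  side 2: 15 + 4 = 19
  side 3: 14 + 5 = 19
  side 4: 14 = 14
  side 5: 13 = 13
  side 6: 12 = 12
  side 7: 11 + 8 = 19
  side 8: 10 + 9 = 19
  side 9: 9 = 9
No arrangement into 8 tape sides stays within capacity, so 9 is optimal.

9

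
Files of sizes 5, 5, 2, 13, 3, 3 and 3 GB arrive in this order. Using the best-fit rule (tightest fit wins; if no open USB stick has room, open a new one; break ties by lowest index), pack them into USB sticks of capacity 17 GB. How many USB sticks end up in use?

  5 → USB stick 1 (new)  [load 5/17]
  5 → USB stick 1  [load 10/17]
  2 → USB stick 1  [load 12/17]
  13 → USB stick 2 (new)  [load 13/17]
  3 → USB stick 2  [load 16/17]
  3 → USB stick 1  [load 15/17]
  3 → USB stick 3 (new)  [load 3/17]
3 USB sticks opened.

3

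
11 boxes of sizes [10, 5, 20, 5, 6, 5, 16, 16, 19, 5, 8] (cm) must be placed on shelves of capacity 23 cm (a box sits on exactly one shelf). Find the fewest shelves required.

6

Total = 20 + 19 + 16 + 16 + 10 + 8 + 6 + 5 + 5 + 5 + 5 = 115 cm.
Lower bound: ⌈115/23⌉ = 5 shelves.
A packing using 6 shelves:
  shelf 1: 20 = 20
  shelf 2: 19 = 19
  shelf 3: 16 + 6 = 22
  shelf 4: 16 + 5 = 21
  shelf 5: 10 + 8 + 5 = 23
  shelf 6: 5 + 5 = 10
No arrangement into 5 shelves stays within capacity, so 6 is optimal.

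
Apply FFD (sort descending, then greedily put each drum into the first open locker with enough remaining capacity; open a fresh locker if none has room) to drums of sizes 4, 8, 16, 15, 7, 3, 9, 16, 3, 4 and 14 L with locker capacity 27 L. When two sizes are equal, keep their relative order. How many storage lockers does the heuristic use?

4

Sorted descending: 16, 16, 15, 14, 9, 8, 7, 4, 4, 3, 3.
  16 → locker 1 (new)  [load 16/27]
  16 → locker 2 (new)  [load 16/27]
  15 → locker 3 (new)  [load 15/27]
  14 → locker 4 (new)  [load 14/27]
  9 → locker 1  [load 25/27]
  8 → locker 2  [load 24/27]
  7 → locker 3  [load 22/27]
  4 → locker 3  [load 26/27]
  4 → locker 4  [load 18/27]
  3 → locker 2  [load 27/27]
  3 → locker 4  [load 21/27]
4 storage lockers opened.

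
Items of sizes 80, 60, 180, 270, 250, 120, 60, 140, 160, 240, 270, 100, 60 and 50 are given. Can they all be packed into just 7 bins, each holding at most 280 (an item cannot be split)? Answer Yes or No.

No

Total = 2040; ⌈2040/280⌉ = 8.
At least 8 bins are required, but only 7 are allowed.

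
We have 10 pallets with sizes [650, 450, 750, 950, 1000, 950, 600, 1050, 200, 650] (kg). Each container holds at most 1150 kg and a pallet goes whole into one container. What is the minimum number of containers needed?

Total = 1050 + 1000 + 950 + 950 + 750 + 650 + 650 + 600 + 450 + 200 = 7250 kg.
Lower bound: ⌈7250/1150⌉ = 7 containers.
Also, 8 pallets each exceed 575 kg, and no two of those can share a container, so at least 8 containers are needed.
A packing using 8 containers:
  container 1: 1050 = 1050
  container 2: 1000 = 1000
  container 3: 950 + 200 = 1150
  container 4: 950 = 950
  container 5: 750 = 750
  container 6: 650 + 450 = 1100
  container 7: 650 = 650
  container 8: 600 = 600
This matches the lower bound, so 8 is optimal.

8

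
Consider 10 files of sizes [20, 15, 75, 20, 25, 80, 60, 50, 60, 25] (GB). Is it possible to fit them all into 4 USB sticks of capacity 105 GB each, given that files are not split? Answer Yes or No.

Total = 430 GB; ⌈430/105⌉ = 5.
At least 5 USB sticks are required, but only 4 are allowed.

No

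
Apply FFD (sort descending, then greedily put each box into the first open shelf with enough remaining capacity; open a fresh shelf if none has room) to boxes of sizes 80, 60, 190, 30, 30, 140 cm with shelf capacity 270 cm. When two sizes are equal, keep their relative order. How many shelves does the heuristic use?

2

Sorted descending: 190, 140, 80, 60, 30, 30.
  190 → shelf 1 (new)  [load 190/270]
  140 → shelf 2 (new)  [load 140/270]
  80 → shelf 1  [load 270/270]
  60 → shelf 2  [load 200/270]
  30 → shelf 2  [load 230/270]
  30 → shelf 2  [load 260/270]
2 shelves opened.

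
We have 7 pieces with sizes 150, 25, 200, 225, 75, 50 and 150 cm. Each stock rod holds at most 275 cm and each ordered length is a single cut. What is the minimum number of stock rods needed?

Total = 225 + 200 + 150 + 150 + 75 + 50 + 25 = 875 cm.
Lower bound: ⌈875/275⌉ = 4 stock rods.
A packing using 4 stock rods:
  stock rod 1: 225 + 50 = 275
  stock rod 2: 200 + 75 = 275
  stock rod 3: 150 + 25 = 175
  stock rod 4: 150 = 150
This matches the lower bound, so 4 is optimal.

4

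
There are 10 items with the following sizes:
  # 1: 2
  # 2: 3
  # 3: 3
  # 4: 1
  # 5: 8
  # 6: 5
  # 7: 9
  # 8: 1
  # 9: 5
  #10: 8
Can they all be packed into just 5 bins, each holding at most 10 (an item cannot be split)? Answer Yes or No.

Yes

A valid assignment using 5 bins:
  bin 1: 9 + 1 = 10
  bin 2: 8 + 2 = 10
  bin 3: 8 + 1 = 9
  bin 4: 5 + 5 = 10
  bin 5: 3 + 3 = 6
Every load is within 10, so 5 bins suffice.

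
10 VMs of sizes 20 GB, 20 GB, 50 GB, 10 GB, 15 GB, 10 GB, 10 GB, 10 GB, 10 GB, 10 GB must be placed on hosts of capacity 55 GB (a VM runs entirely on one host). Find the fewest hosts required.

Total = 50 + 20 + 20 + 15 + 10 + 10 + 10 + 10 + 10 + 10 = 165 GB.
Lower bound: ⌈165/55⌉ = 3 hosts.
A packing using 4 hosts:
  host 1: 50 = 50
  host 2: 20 + 20 + 15 = 55
  host 3: 10 + 10 + 10 + 10 + 10 = 50
  host 4: 10 = 10
No arrangement into 3 hosts stays within capacity, so 4 is optimal.

4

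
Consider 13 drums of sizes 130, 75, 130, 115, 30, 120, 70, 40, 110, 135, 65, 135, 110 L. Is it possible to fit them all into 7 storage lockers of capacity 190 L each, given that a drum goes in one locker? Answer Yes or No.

Total = 1265 L; ⌈1265/190⌉ = 7.
8 drums each exceed half the capacity and cannot share a locker, forcing at least 8 storage lockers.
At least 8 storage lockers are required, but only 7 are allowed.

No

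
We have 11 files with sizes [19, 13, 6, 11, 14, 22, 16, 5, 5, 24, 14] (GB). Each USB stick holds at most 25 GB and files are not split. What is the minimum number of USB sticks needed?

7

Total = 24 + 22 + 19 + 16 + 14 + 14 + 13 + 11 + 6 + 5 + 5 = 149 GB.
Lower bound: ⌈149/25⌉ = 6 USB sticks.
Also, 7 files each exceed 25/2 GB, and no two of those can share a USB stick, so at least 7 USB sticks are needed.
A packing using 7 USB sticks:
  USB stick 1: 24 = 24
  USB stick 2: 22 = 22
  USB stick 3: 19 + 6 = 25
  USB stick 4: 16 + 5 = 21
  USB stick 5: 14 + 11 = 25
  USB stick 6: 14 + 5 = 19
  USB stick 7: 13 = 13
This matches the lower bound, so 7 is optimal.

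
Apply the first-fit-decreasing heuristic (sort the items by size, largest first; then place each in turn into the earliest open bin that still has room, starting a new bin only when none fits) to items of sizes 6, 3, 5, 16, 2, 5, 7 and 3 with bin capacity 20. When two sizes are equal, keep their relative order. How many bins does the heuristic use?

3

Sorted descending: 16, 7, 6, 5, 5, 3, 3, 2.
  16 → bin 1 (new)  [load 16/20]
  7 → bin 2 (new)  [load 7/20]
  6 → bin 2  [load 13/20]
  5 → bin 2  [load 18/20]
  5 → bin 3 (new)  [load 5/20]
  3 → bin 1  [load 19/20]
  3 → bin 3  [load 8/20]
  2 → bin 2  [load 20/20]
3 bins opened.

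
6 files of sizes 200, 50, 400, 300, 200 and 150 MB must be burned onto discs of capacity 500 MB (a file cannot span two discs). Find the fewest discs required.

3

Total = 400 + 300 + 200 + 200 + 150 + 50 = 1300 MB.
Lower bound: ⌈1300/500⌉ = 3 discs.
A packing using 3 discs:
  disc 1: 400 + 50 = 450
  disc 2: 300 + 200 = 500
  disc 3: 200 + 150 = 350
This matches the lower bound, so 3 is optimal.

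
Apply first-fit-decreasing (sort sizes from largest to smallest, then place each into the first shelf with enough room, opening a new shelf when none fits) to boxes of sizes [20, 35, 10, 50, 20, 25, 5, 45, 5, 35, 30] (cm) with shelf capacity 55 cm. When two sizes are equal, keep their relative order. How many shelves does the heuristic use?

6

Sorted descending: 50, 45, 35, 35, 30, 25, 20, 20, 10, 5, 5.
  50 → shelf 1 (new)  [load 50/55]
  45 → shelf 2 (new)  [load 45/55]
  35 → shelf 3 (new)  [load 35/55]
  35 → shelf 4 (new)  [load 35/55]
  30 → shelf 5 (new)  [load 30/55]
  25 → shelf 5  [load 55/55]
  20 → shelf 3  [load 55/55]
  20 → shelf 4  [load 55/55]
  10 → shelf 2  [load 55/55]
  5 → shelf 1  [load 55/55]
  5 → shelf 6 (new)  [load 5/55]
6 shelves opened.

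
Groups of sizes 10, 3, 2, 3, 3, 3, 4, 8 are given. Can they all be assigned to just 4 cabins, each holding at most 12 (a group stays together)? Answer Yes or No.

Yes

A valid assignment using 3 cabins:
  cabin 1: 10 + 2 = 12
  cabin 2: 8 + 4 = 12
  cabin 3: 3 + 3 + 3 + 3 = 12
That uses only 3 ≤ 4, so 4 cabins are enough.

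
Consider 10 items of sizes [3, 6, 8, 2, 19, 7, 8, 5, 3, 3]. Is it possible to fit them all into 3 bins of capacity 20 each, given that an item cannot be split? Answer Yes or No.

No

Total = 64; ⌈64/20⌉ = 4.
At least 4 bins are required, but only 3 are allowed.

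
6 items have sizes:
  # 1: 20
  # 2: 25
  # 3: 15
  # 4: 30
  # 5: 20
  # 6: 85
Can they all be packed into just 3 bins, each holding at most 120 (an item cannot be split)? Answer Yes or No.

A valid assignment using 2 bins:
  bin 1: 85 + 30 = 115
  bin 2: 25 + 20 + 20 + 15 = 80
That uses only 2 ≤ 3, so 3 bins are enough.

Yes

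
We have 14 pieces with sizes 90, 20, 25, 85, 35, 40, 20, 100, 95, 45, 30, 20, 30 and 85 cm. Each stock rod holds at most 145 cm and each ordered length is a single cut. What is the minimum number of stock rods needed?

5

Total = 100 + 95 + 90 + 85 + 85 + 45 + 40 + 35 + 30 + 30 + 25 + 20 + 20 + 20 = 720 cm.
Lower bound: ⌈720/145⌉ = 5 stock rods.
A packing using 5 stock rods:
  stock rod 1: 100 + 45 = 145
  stock rod 2: 95 + 30 + 20 = 145
  stock rod 3: 90 + 35 + 20 = 145
  stock rod 4: 85 + 40 + 20 = 145
  stock rod 5: 85 + 30 + 25 = 140
This matches the lower bound, so 5 is optimal.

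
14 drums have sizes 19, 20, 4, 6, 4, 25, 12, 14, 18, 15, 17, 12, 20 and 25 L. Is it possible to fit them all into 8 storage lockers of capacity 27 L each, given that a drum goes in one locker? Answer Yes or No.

Total = 211 L; ⌈211/27⌉ = 8.
9 drums each exceed half the capacity and cannot share a locker, forcing at least 9 storage lockers.
At least 9 storage lockers are required, but only 8 are allowed.

No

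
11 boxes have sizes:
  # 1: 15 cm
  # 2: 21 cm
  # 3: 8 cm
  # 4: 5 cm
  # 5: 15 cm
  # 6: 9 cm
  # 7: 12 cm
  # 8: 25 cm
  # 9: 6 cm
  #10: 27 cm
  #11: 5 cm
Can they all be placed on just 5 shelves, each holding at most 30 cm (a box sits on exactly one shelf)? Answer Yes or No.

Total = 148 cm; ⌈148/30⌉ = 5.
The bound of 5 does not rule out 5, but exhaustive search shows no assignment into 5 shelves of capacity 30 cm exists — the minimum is 6.

No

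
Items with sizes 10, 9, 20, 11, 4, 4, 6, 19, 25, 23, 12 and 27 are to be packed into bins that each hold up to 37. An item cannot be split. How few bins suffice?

Total = 27 + 25 + 23 + 20 + 19 + 12 + 11 + 10 + 9 + 6 + 4 + 4 = 170.
Lower bound: ⌈170/37⌉ = 5 bins.
A packing using 5 bins:
  bin 1: 27 + 10 = 37
  bin 2: 25 + 12 = 37
  bin 3: 23 + 11 = 34
  bin 4: 20 + 9 + 6 = 35
  bin 5: 19 + 4 + 4 = 27
This matches the lower bound, so 5 is optimal.

5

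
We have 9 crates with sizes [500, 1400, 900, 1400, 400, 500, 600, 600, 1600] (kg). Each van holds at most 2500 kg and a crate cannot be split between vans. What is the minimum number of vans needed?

Total = 1600 + 1400 + 1400 + 900 + 600 + 600 + 500 + 500 + 400 = 7900 kg.
Lower bound: ⌈7900/2500⌉ = 4 vans.
A packing using 4 vans:
  van 1: 1600 + 900 = 2500
  van 2: 1400 + 600 + 500 = 2500
  van 3: 1400 + 600 + 500 = 2500
  van 4: 400 = 400
This matches the lower bound, so 4 is optimal.

4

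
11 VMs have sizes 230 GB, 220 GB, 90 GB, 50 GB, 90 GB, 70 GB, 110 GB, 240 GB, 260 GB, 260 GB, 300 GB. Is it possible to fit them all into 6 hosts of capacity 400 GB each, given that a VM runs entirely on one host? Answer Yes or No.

Yes

A valid assignment using 6 hosts:
  host 1: 300 + 90 = 390
  host 2: 260 + 110 = 370
  host 3: 260 + 90 + 50 = 400
  host 4: 240 + 70 = 310
  host 5: 230 = 230
  host 6: 220 = 220
Every load is within 400 GB, so 6 hosts suffice.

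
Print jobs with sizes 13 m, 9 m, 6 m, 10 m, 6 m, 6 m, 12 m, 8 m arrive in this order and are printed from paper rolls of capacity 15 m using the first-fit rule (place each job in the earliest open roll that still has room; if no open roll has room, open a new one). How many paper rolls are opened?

  13 → roll 1 (new)  [load 13/15]
  9 → roll 2 (new)  [load 9/15]
  6 → roll 2  [load 15/15]
  10 → roll 3 (new)  [load 10/15]
  6 → roll 4 (new)  [load 6/15]
  6 → roll 4  [load 12/15]
  12 → roll 5 (new)  [load 12/15]
  8 → roll 6 (new)  [load 8/15]
6 paper rolls opened.

6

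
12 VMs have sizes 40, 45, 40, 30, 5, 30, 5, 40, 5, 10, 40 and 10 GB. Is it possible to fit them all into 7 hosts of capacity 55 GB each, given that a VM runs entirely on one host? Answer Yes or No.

Yes

A valid assignment using 7 hosts:
  host 1: 45 + 10 = 55
  host 2: 40 + 10 + 5 = 55
  host 3: 40 + 5 + 5 = 50
  host 4: 40 = 40
  host 5: 40 = 40
  host 6: 30 = 30
  host 7: 30 = 30
Every load is within 55 GB, so 7 hosts suffice.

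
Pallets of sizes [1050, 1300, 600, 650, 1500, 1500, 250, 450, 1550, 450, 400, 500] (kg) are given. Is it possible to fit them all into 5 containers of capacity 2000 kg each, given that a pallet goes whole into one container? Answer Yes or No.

Total = 10200 kg; ⌈10200/2000⌉ = 6.
At least 6 containers are required, but only 5 are allowed.

No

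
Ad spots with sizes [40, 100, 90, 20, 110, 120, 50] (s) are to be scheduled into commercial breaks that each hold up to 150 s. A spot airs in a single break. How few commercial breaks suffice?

Total = 120 + 110 + 100 + 90 + 50 + 40 + 20 = 530 s.
Lower bound: ⌈530/150⌉ = 4 commercial breaks.
A packing using 4 commercial breaks:
  break 1: 120 + 20 = 140
  break 2: 110 + 40 = 150
  break 3: 100 + 50 = 150
  break 4: 90 = 90
This matches the lower bound, so 4 is optimal.

4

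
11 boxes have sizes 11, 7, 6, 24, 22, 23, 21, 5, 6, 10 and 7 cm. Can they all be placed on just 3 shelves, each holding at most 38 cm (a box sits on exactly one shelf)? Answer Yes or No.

Total = 142 cm; ⌈142/38⌉ = 4.
At least 4 shelves are required, but only 3 are allowed.

No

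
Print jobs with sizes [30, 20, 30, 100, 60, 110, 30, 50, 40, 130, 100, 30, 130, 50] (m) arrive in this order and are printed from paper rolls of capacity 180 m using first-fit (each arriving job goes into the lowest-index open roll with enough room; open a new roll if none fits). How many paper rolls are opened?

6

  30 → roll 1 (new)  [load 30/180]
  20 → roll 1  [load 50/180]
  30 → roll 1  [load 80/180]
  100 → roll 1  [load 180/180]
  60 → roll 2 (new)  [load 60/180]
  110 → roll 2  [load 170/180]
  30 → roll 3 (new)  [load 30/180]
  50 → roll 3  [load 80/180]
  40 → roll 3  [load 120/180]
  130 → roll 4 (new)  [load 130/180]
  100 → roll 5 (new)  [load 100/180]
  30 → roll 3  [load 150/180]
  130 → roll 6 (new)  [load 130/180]
  50 → roll 4  [load 180/180]
6 paper rolls opened.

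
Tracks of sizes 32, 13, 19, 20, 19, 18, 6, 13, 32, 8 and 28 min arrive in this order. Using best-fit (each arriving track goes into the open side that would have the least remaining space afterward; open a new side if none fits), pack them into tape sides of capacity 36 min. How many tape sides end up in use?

7

  32 → side 1 (new)  [load 32/36]
  13 → side 2 (new)  [load 13/36]
  19 → side 2  [load 32/36]
  20 → side 3 (new)  [load 20/36]
  19 → side 4 (new)  [load 19/36]
  18 → side 5 (new)  [load 18/36]
  6 → side 3  [load 26/36]
  13 → side 4  [load 32/36]
  32 → side 6 (new)  [load 32/36]
  8 → side 3  [load 34/36]
  28 → side 7 (new)  [load 28/36]
7 tape sides opened.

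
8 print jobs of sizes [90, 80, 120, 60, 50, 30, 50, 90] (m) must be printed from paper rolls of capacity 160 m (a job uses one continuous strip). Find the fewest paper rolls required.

4

Total = 120 + 90 + 90 + 80 + 60 + 50 + 50 + 30 = 570 m.
Lower bound: ⌈570/160⌉ = 4 paper rolls.
A packing using 4 paper rolls:
  roll 1: 120 + 30 = 150
  roll 2: 90 + 60 = 150
  roll 3: 90 + 50 = 140
  roll 4: 80 + 50 = 130
This matches the lower bound, so 4 is optimal.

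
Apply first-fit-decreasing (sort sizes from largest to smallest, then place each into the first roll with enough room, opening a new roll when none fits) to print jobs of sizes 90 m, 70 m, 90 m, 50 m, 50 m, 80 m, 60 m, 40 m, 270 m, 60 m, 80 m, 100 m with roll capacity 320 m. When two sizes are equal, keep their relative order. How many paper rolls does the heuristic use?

4

Sorted descending: 270, 100, 90, 90, 80, 80, 70, 60, 60, 50, 50, 40.
  270 → roll 1 (new)  [load 270/320]
  100 → roll 2 (new)  [load 100/320]
  90 → roll 2  [load 190/320]
  90 → roll 2  [load 280/320]
  80 → roll 3 (new)  [load 80/320]
  80 → roll 3  [load 160/320]
  70 → roll 3  [load 230/320]
  60 → roll 3  [load 290/320]
  60 → roll 4 (new)  [load 60/320]
  50 → roll 1  [load 320/320]
  50 → roll 4  [load 110/320]
  40 → roll 2  [load 320/320]
4 paper rolls opened.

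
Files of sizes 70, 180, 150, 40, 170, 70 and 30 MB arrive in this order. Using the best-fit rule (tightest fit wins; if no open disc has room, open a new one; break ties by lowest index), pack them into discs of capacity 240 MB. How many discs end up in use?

  70 → disc 1 (new)  [load 70/240]
  180 → disc 2 (new)  [load 180/240]
  150 → disc 1  [load 220/240]
  40 → disc 2  [load 220/240]
  170 → disc 3 (new)  [load 170/240]
  70 → disc 3  [load 240/240]
  30 → disc 4 (new)  [load 30/240]
4 discs opened.

4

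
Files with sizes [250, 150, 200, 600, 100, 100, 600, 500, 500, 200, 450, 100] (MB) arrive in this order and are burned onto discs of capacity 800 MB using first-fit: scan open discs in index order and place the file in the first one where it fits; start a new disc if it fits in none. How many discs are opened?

  250 → disc 1 (new)  [load 250/800]
  150 → disc 1  [load 400/800]
  200 → disc 1  [load 600/800]
  600 → disc 2 (new)  [load 600/800]
  100 → disc 1  [load 700/800]
  100 → disc 1  [load 800/800]
  600 → disc 3 (new)  [load 600/800]
  500 → disc 4 (new)  [load 500/800]
  500 → disc 5 (new)  [load 500/800]
  200 → disc 2  [load 800/800]
  450 → disc 6 (new)  [load 450/800]
  100 → disc 3  [load 700/800]
6 discs opened.

6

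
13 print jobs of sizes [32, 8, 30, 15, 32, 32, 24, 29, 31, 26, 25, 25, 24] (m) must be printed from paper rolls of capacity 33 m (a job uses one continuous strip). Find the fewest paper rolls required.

Total = 32 + 32 + 32 + 31 + 30 + 29 + 26 + 25 + 25 + 24 + 24 + 15 + 8 = 333 m.
Lower bound: ⌈333/33⌉ = 11 paper rolls.
A packing using 12 paper rolls:
  roll 1: 32 = 32
  roll 2: 32 = 32
  roll 3: 32 = 32
  roll 4: 31 = 31
  roll 5: 30 = 30
  roll 6: 29 = 29
  roll 7: 26 = 26
  roll 8: 25 + 8 = 33
  roll 9: 25 = 25
  roll 10: 24 = 24
  roll 11: 24 = 24
  roll 12: 15 = 15
No arrangement into 11 paper rolls stays within capacity, so 12 is optimal.

12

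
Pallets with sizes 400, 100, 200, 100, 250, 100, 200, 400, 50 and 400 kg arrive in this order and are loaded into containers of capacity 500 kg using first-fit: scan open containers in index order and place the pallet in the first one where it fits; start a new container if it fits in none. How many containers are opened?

  400 → container 1 (new)  [load 400/500]
  100 → container 1  [load 500/500]
  200 → container 2 (new)  [load 200/500]
  100 → container 2  [load 300/500]
  250 → container 3 (new)  [load 250/500]
  100 → container 2  [load 400/500]
  200 → container 3  [load 450/500]
  400 → container 4 (new)  [load 400/500]
  50 → container 2  [load 450/500]
  400 → container 5 (new)  [load 400/500]
5 containers opened.

5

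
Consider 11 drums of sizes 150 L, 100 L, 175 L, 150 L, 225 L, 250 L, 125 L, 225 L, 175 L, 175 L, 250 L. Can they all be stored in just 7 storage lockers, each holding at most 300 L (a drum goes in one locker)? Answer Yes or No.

Total = 2000 L; ⌈2000/300⌉ = 7.
The bound of 7 does not rule out 7, but exhaustive search shows no assignment into 7 storage lockers of capacity 300 L exists — the minimum is 8.

No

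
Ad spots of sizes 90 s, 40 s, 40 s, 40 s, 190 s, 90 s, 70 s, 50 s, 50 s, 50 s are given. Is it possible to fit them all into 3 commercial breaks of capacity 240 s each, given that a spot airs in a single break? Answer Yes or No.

A valid assignment using 3 commercial breaks:
  break 1: 190 + 50 = 240
  break 2: 90 + 90 + 50 = 230
  break 3: 70 + 50 + 40 + 40 + 40 = 240
Every load is within 240 s, so 3 commercial breaks suffice.

Yes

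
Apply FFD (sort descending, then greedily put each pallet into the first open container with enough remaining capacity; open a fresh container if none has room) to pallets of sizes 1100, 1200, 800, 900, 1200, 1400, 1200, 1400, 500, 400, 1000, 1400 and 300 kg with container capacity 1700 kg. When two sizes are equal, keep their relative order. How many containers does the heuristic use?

9

Sorted descending: 1400, 1400, 1400, 1200, 1200, 1200, 1100, 1000, 900, 800, 500, 400, 300.
  1400 → container 1 (new)  [load 1400/1700]
  1400 → container 2 (new)  [load 1400/1700]
  1400 → container 3 (new)  [load 1400/1700]
  1200 → container 4 (new)  [load 1200/1700]
  1200 → container 5 (new)  [load 1200/1700]
  1200 → container 6 (new)  [load 1200/1700]
  1100 → container 7 (new)  [load 1100/1700]
  1000 → container 8 (new)  [load 1000/1700]
  900 → container 9 (new)  [load 900/1700]
  800 → container 9  [load 1700/1700]
  500 → container 4  [load 1700/1700]
  400 → container 5  [load 1600/1700]
  300 → container 1  [load 1700/1700]
9 containers opened.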